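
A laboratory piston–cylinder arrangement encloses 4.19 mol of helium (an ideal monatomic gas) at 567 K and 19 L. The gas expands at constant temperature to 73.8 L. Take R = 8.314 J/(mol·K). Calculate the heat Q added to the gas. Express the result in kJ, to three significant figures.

Isothermal ⇒ ΔU = 0, so Q = W = nRT ln(V₂/V₁).
Q = (4.19)(8.314)(567) ln(73.8/19) = 19752 × 1.357 = 26802 J.

Q ≈ 26.8 kJ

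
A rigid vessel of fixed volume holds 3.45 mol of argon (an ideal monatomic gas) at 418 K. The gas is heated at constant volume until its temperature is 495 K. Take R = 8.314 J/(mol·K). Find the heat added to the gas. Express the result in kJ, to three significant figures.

Q ≈ 3.31 kJ

Constant volume ⇒ W = 0, so Q = ΔU = nCᵥΔT with Cᵥ = 3R/2 = 12.47 J/(mol·K).
ΔU = (3.45)(12.47)(495 − 418) = 3313 J.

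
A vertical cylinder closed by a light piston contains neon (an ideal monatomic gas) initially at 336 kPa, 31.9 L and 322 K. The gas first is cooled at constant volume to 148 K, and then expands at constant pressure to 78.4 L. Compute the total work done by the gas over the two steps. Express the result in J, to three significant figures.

W_total ≈ 7180 J

Step 1 (isochoric): W = 0 (constant volume).
After step 1: P = 154.4 kPa (V unchanged).
Step 2 (isobaric): W = PΔV = (154.4 kPa)(78.4 − 31.9 L) = 7181 J.
W_total = 0 + 7181 = 7181 J.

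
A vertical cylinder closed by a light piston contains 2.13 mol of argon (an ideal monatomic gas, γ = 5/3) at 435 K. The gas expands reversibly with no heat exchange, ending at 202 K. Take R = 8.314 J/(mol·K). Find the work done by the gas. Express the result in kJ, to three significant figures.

Adiabatic ⇒ Q = 0, so W_by = −ΔU = nCᵥ(T₁ − T₂).
Cᵥ = 3R/2 = 12.47 J/(mol·K).
W = (2.13)(12.47)(435 − 202) = 6189 J.

W ≈ 6.19 kJ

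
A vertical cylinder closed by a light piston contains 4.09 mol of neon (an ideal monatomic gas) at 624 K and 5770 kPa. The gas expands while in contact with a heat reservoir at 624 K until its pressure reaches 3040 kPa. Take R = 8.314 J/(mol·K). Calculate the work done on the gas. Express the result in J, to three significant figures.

Isothermal process: W = nRT ln(V₂/V₁) = nRT ln(P₁/P₂).
W = (4.09)(8.314)(624) × ln(5770/3040)
  = 21219 × ln(1.898) = 21219 × 0.6408
W_by_gas = 13597 J; work on gas = −W_by = -13597 J.

W ≈ -13600 J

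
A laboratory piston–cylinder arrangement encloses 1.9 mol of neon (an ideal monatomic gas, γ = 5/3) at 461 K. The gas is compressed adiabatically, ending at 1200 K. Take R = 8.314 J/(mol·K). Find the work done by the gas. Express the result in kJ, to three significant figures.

Adiabatic ⇒ Q = 0, so W_by = −ΔU = nCᵥ(T₁ − T₂).
Cᵥ = 3R/2 = 12.47 J/(mol·K).
W = (1.9)(12.47)(461 − 1200) = -17511 J.

W ≈ -17.5 kJ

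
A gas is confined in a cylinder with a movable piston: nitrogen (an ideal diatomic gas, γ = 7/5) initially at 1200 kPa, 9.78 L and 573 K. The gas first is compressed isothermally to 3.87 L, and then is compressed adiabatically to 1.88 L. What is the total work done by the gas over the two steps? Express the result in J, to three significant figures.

W_total ≈ -20700 J

Step 1 (isothermal): W = P₁V₁ ln(V₂/V₁) = (11736) ln(3.87/9.78) = -10880 J.
After step 1: P = 3033 kPa, V = 3.87 L, T = 573 K.
Step 2 (adiabatic): W = (P₁V₁ − P₂V₂)/(γ−1) = (11736 − 15665)/0.4 = -9823 J.
W_total = -10880 − 9823 = -20704 J.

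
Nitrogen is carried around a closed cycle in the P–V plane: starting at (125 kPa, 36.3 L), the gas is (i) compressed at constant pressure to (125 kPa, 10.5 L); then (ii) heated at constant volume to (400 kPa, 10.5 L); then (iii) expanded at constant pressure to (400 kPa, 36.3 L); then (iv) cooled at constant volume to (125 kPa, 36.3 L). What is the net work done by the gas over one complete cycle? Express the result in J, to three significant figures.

W_net ≈ 7090 J

Constant-volume legs do no work.
W(i) = (125)(10.5 − 36.3) = -3225 J; W(iii) = (400)(36.3 − 10.5) = 10320 J.
W_net = -3225 + 10320 = 7095 J (the clockwise enclosed area).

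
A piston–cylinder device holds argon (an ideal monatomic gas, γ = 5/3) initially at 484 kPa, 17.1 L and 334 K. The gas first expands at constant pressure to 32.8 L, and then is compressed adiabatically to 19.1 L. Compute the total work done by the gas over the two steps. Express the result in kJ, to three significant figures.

W_total ≈ -2.74 kJ

Step 1 (isobaric): W = PΔV = (484 kPa)(32.8 − 17.1 L) = 7599 J.
After step 1: P = 484 kPa, V = 32.8 L, T = 640.7 K.
Step 2 (adiabatic): W = (P₁V₁ − P₂V₂)/(γ−1) = (15875 − 22766)/0.667 = -10336 J.
W_total = 7599 − 10336 = -2737 J.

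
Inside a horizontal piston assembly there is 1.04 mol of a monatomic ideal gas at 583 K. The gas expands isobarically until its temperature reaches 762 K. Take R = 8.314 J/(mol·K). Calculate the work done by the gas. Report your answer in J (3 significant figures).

W ≈ 1550 J

Isobaric: W = P ΔV = nR ΔT.
W = (1.04)(8.314)(762 − 583) = 1548 J.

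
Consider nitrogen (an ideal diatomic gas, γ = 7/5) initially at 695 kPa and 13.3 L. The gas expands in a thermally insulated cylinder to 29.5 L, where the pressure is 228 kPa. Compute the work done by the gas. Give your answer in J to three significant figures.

Adiabatic: W = (P₁V₁ − P₂V₂)/(γ − 1) with γ = 7/5.
P₁V₁ = 9244 J, P₂V₂ = 6726 J.
W = (9244 − 6726) / 0.4 = 6294 J.

W ≈ 6290 J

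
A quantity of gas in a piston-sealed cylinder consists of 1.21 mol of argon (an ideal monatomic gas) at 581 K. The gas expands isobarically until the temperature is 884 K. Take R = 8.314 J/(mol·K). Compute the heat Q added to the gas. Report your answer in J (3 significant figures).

Isobaric: W = nRΔT = (1.21)(8.314)(303) = 3048 J.
ΔU = nCᵥΔT with Cᵥ = 3R/2: ΔU = (1.21)(12.47)(303) = 4572 J.
Q = ΔU + W = 4572 + 3048 = 7620 J.

Q ≈ 7620 J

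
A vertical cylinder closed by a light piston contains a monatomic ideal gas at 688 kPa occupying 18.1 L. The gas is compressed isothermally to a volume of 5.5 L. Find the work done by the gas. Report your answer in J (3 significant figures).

W ≈ -14800 J

Isothermal: W = nRT ln(V₂/V₁) = P₁V₁ ln(V₂/V₁).
P₁V₁ = (688 kPa)(18.1 L) = 12453 J.
W = 12453 × ln(5.5/18.1) = 12453 × -1.191
W_by_gas = -14833 J.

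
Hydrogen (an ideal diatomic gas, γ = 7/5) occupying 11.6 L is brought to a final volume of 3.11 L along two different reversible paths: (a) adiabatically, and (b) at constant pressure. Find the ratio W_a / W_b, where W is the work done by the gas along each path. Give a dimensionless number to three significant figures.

W_a / W_b ≈ 2.37

Path (a) adiabatic: W = P₁V₁(1 − (V₁/V₂)^(γ−1))/(γ−1) → W_a/(P₁V₁) = -1.733.
Path (b) isobaric: W = P₁(V₂ − V₁) → W_b/(P₁V₁) = -0.7319.
W_a / W_b = -1.733 / -0.7319 = 2.367.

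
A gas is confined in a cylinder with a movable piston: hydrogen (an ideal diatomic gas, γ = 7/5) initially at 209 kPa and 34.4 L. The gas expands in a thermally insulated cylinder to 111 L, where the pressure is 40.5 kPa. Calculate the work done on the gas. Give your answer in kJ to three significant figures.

Adiabatic: W = (P₁V₁ − P₂V₂)/(γ − 1) with γ = 7/5.
P₁V₁ = 7190 J, P₂V₂ = 4496 J.
W = (7190 − 4496) / 0.4 = 6735 J.
Work on gas = −W_by = -6735 J.

W ≈ -6.74 kJ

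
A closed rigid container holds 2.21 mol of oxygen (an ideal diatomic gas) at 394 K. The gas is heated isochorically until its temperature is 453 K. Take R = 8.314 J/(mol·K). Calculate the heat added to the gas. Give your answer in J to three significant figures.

Constant volume ⇒ W = 0, so Q = ΔU = nCᵥΔT with Cᵥ = 5R/2 = 20.79 J/(mol·K).
ΔU = (2.21)(20.79)(453 − 394) = 2710 J.

Q ≈ 2710 J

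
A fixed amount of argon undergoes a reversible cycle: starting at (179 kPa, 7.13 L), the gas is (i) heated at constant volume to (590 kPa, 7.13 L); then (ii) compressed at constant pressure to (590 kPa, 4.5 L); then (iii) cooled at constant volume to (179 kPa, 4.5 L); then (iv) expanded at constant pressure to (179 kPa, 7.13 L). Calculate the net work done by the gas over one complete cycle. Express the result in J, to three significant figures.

Constant-volume legs do no work.
W(ii) = (590)(4.5 − 7.13) = -1552 J; W(iv) = (179)(7.13 − 4.5) = 470.8 J.
W_net = -1552 + 470.8 = -1081 J (the counter-clockwise enclosed area).

W_net ≈ -1080 J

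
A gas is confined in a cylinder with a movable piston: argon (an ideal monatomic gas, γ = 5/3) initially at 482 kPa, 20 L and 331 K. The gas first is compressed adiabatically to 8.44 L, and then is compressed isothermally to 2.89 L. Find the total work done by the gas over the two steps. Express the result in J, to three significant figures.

Step 1 (adiabatic): W = (P₁V₁ − P₂V₂)/(γ−1) = (9640 − 17134)/0.667 = -11242 J.
After step 1: P = 2030 kPa, V = 8.44 L, T = 588.3 K.
Step 2 (isothermal): W = P₁V₁ ln(V₂/V₁) = (17134) ln(2.89/8.44) = -18363 J.
W_total = -11242 − 18363 = -29605 J.

W_total ≈ -29600 J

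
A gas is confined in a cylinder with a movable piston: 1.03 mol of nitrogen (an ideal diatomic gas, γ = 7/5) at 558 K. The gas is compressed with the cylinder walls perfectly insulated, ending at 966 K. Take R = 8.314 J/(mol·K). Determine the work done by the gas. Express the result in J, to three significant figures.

Adiabatic ⇒ Q = 0, so W_by = −ΔU = nCᵥ(T₁ − T₂).
Cᵥ = 5R/2 = 20.79 J/(mol·K).
W = (1.03)(20.79)(558 − 966) = -8735 J.

W ≈ -8730 J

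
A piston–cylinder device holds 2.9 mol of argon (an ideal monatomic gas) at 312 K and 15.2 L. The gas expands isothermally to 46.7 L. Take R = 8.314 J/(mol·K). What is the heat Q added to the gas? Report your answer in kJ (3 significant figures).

Q ≈ 8.44 kJ

Isothermal ⇒ ΔU = 0, so Q = W = nRT ln(V₂/V₁).
Q = (2.9)(8.314)(312) ln(46.7/15.2) = 7523 × 1.122 = 8444 J.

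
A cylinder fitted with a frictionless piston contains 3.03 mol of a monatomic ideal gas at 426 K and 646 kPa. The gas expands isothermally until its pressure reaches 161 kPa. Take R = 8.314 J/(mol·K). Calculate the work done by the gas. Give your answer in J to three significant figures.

Isothermal process: W = nRT ln(V₂/V₁) = nRT ln(P₁/P₂).
W = (3.03)(8.314)(426) × ln(646/161)
  = 10732 × ln(4.012) = 10732 × 1.389
W_by_gas = 14910 J.

W ≈ 14900 J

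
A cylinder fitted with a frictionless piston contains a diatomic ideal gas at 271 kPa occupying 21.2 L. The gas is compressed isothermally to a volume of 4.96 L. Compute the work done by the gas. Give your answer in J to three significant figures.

Isothermal: W = nRT ln(V₂/V₁) = P₁V₁ ln(V₂/V₁).
P₁V₁ = (271 kPa)(21.2 L) = 5745 J.
W = 5745 × ln(4.96/21.2) = 5745 × -1.453
W_by_gas = -8345 J.

W ≈ -8350 J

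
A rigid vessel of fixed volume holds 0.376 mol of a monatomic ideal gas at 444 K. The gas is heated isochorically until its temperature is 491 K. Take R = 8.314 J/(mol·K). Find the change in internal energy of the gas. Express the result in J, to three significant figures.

Constant volume ⇒ W = 0, so Q = ΔU = nCᵥΔT with Cᵥ = 3R/2 = 12.47 J/(mol·K).
ΔU = (0.376)(12.47)(491 − 444) = 220.4 J.

ΔU ≈ 220 J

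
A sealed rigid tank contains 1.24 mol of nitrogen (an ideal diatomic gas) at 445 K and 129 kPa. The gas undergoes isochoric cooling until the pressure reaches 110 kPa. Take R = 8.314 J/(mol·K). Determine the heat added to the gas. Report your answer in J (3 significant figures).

Constant volume ⇒ W = 0, so Q = ΔU = nCᵥΔT with Cᵥ = 5R/2 = 20.79 J/(mol·K).
At constant V, T₂/T₁ = P₂/P₁ ⇒ ΔT = T₁(P₂/P₁ − 1) = 445·(110/129 − 1) = -65.54 K.
ΔU = (1.24)(20.79)(-65.54) = -1689 J.

Q ≈ -1690 J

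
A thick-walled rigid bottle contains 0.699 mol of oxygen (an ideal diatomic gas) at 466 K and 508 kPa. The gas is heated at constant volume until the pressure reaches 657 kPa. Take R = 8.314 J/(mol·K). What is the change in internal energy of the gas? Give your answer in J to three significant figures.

ΔU ≈ 1990 J

Constant volume ⇒ W = 0, so Q = ΔU = nCᵥΔT with Cᵥ = 5R/2 = 20.79 J/(mol·K).
At constant V, T₂/T₁ = P₂/P₁ ⇒ ΔT = T₁(P₂/P₁ − 1) = 466·(657/508 − 1) = 136.7 K.
ΔU = (0.699)(20.79)(136.7) = 1986 J.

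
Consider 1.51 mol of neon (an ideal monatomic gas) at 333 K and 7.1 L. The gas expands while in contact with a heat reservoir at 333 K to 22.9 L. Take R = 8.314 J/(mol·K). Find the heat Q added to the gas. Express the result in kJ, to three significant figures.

Isothermal ⇒ ΔU = 0, so Q = W = nRT ln(V₂/V₁).
Q = (1.51)(8.314)(333) ln(22.9/7.1) = 4181 × 1.171 = 4896 J.

Q ≈ 4.90 kJ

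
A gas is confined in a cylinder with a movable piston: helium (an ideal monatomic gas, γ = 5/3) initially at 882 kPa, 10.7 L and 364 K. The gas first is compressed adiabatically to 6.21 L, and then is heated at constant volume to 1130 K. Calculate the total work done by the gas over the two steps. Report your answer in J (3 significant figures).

Step 1 (adiabatic): W = (P₁V₁ − P₂V₂)/(γ−1) = (9437 − 13564)/0.667 = -6190 J.
Step 2 (isochoric): W = 0 (constant volume).
W_total = -6190 + 0 = -6190 J.

W_total ≈ -6190 J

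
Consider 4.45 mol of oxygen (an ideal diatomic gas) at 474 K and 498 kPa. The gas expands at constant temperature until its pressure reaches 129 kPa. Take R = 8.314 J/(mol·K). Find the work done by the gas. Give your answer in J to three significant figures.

Isothermal process: W = nRT ln(V₂/V₁) = nRT ln(P₁/P₂).
W = (4.45)(8.314)(474) × ln(498/129)
  = 17537 × ln(3.86) = 17537 × 1.351
W_by_gas = 23688 J.

W ≈ 23700 J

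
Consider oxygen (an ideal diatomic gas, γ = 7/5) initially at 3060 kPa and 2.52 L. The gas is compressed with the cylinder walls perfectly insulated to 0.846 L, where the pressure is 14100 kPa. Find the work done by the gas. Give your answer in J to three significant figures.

Adiabatic: W = (P₁V₁ − P₂V₂)/(γ − 1) with γ = 7/5.
P₁V₁ = 7711 J, P₂V₂ = 11929 J.
W = (7711 − 11929) / 0.4 = -10544 J.

W ≈ -10500 J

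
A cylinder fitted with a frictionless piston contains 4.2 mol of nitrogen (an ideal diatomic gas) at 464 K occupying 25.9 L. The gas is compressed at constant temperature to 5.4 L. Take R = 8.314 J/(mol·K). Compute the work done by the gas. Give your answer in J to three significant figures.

W ≈ -25400 J

Isothermal: W = nRT ln(V₂/V₁).
W = (4.2)(8.314)(464) × ln(5.4/25.9)
  = 16202 × -1.568
W_by_gas = -25403 J.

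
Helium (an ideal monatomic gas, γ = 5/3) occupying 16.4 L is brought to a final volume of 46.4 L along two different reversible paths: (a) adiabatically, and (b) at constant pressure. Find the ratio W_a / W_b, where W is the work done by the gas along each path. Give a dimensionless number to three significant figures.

Path (a) adiabatic: W = P₁V₁(1 − (V₁/V₂)^(γ−1))/(γ−1) → W_a/(P₁V₁) = 0.7501.
Path (b) isobaric: W = P₁(V₂ − V₁) → W_b/(P₁V₁) = 1.829.
W_a / W_b = 0.7501 / 1.829 = 0.4101.

W_a / W_b ≈ 0.410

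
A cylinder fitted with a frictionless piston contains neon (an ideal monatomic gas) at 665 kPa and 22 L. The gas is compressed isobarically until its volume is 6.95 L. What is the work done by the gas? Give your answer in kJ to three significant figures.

W ≈ -10.0 kJ

Isobaric: W = P ΔV.
W = (665 kPa)(6.95 − 22 L) = (665)(-15.05) = -10008 J.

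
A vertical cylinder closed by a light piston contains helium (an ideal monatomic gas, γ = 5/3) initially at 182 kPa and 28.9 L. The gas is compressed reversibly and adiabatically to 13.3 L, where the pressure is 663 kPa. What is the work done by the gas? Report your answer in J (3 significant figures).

W ≈ -5340 J

Adiabatic: W = (P₁V₁ − P₂V₂)/(γ − 1) with γ = 5/3.
P₁V₁ = 5260 J, P₂V₂ = 8818 J.
W = (5260 − 8818) / 0.6667 = -5337 J.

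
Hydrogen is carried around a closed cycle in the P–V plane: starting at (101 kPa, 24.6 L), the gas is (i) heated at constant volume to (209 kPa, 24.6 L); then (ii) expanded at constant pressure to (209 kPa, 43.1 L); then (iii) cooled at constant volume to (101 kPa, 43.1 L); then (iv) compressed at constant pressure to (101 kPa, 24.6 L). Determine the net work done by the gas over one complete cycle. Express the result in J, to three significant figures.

Constant-volume legs do no work.
W(ii) = (209)(43.1 − 24.6) = 3866 J; W(iv) = (101)(24.6 − 43.1) = -1868 J.
W_net = 3866 − 1868 = 1998 J (the clockwise enclosed area).

W_net ≈ 2000 J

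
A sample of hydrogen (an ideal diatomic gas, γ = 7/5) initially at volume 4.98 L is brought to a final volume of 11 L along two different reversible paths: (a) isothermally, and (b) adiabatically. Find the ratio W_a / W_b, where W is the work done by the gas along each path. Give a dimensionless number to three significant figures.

Path (a) isothermal: W = P₁V₁ ln(V₂/V₁) → W_a/(P₁V₁) = 0.7925.
Path (b) adiabatic: W = P₁V₁(1 − (V₁/V₂)^(γ−1))/(γ−1) → W_b/(P₁V₁) = 0.6791.
W_a / W_b = 0.7925 / 0.6791 = 1.167.

W_a / W_b ≈ 1.17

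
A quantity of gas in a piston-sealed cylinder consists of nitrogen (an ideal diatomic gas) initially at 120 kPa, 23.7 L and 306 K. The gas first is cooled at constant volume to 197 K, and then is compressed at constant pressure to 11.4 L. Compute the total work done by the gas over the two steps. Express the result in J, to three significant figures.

W_total ≈ -950 J

Step 1 (isochoric): W = 0 (constant volume).
After step 1: P = 77.25 kPa (V unchanged).
Step 2 (isobaric): W = PΔV = (77.25 kPa)(11.4 − 23.7 L) = -950.2 J.
W_total = 0 − 950.2 = -950.2 J.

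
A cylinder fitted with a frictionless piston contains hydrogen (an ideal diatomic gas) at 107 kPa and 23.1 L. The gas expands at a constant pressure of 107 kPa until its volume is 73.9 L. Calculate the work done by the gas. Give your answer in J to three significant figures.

W ≈ 5440 J

Isobaric: W = P ΔV.
W = (107 kPa)(73.9 − 23.1 L) = (107)(50.8) = 5436 J.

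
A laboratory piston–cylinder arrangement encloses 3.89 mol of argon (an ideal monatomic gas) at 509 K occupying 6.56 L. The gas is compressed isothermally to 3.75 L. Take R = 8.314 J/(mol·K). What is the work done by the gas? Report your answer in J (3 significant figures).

W ≈ -9210 J

Isothermal: W = nRT ln(V₂/V₁).
W = (3.89)(8.314)(509) × ln(3.75/6.56)
  = 16462 × -0.5592
W_by_gas = -9206 J.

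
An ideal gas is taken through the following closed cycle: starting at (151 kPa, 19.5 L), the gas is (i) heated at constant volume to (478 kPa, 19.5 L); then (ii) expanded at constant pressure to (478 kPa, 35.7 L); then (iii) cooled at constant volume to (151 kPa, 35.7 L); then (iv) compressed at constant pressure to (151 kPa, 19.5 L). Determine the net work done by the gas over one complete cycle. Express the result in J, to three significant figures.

Constant-volume legs do no work.
W(ii) = (478)(35.7 − 19.5) = 7744 J; W(iv) = (151)(19.5 − 35.7) = -2446 J.
W_net = 7744 − 2446 = 5297 J (the clockwise enclosed area).

W_net ≈ 5300 J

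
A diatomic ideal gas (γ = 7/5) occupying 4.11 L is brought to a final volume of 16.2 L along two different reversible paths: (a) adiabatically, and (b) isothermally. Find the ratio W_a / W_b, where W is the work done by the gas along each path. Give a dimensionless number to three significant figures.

Path (a) adiabatic: W = P₁V₁(1 − (V₁/V₂)^(γ−1))/(γ−1) → W_a/(P₁V₁) = 1.056.
Path (b) isothermal: W = P₁V₁ ln(V₂/V₁) → W_b/(P₁V₁) = 1.372.
W_a / W_b = 1.056 / 1.372 = 0.7697.

W_a / W_b ≈ 0.770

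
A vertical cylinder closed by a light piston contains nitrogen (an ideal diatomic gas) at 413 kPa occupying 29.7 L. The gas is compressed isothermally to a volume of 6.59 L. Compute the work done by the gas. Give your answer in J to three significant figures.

Isothermal: W = nRT ln(V₂/V₁) = P₁V₁ ln(V₂/V₁).
P₁V₁ = (413 kPa)(29.7 L) = 12266 J.
W = 12266 × ln(6.59/29.7) = 12266 × -1.506
W_by_gas = -18468 J.

W ≈ -18500 J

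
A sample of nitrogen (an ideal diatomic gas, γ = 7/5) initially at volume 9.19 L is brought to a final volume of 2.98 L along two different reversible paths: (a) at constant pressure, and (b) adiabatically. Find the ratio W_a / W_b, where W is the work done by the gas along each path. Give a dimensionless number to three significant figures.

W_a / W_b ≈ 0.475

Path (a) isobaric: W = P₁(V₂ − V₁) → W_a/(P₁V₁) = -0.6757.
Path (b) adiabatic: W = P₁V₁(1 − (V₁/V₂)^(γ−1))/(γ−1) → W_b/(P₁V₁) = -1.423.
W_a / W_b = -0.6757 / -1.423 = 0.475.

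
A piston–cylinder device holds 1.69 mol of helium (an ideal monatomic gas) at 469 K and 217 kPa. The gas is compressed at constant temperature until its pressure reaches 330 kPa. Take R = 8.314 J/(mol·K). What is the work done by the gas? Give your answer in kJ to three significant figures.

W ≈ -2.76 kJ

Isothermal process: W = nRT ln(V₂/V₁) = nRT ln(P₁/P₂).
W = (1.69)(8.314)(469) × ln(217/330)
  = 6590 × ln(0.6576) = 6590 × -0.4192
W_by_gas = -2762 J.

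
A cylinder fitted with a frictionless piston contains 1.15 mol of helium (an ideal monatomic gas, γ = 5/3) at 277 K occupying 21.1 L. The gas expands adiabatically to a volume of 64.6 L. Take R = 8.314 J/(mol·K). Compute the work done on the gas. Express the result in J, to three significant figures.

Adiabatic: TV^(γ−1) = const with γ = 5/3.
T₂ = T₁ (V₁/V₂)^(γ−1) = 277 × (21.1/64.6)^0.667 = 277 × 0.4743 = 131.4 K.
W_by = nCᵥ(T₁ − T₂) = (1.15)(12.47)(277 − 131.4) = 2089 J.
Work on gas = −W_by = -2089 J.

W ≈ -2090 J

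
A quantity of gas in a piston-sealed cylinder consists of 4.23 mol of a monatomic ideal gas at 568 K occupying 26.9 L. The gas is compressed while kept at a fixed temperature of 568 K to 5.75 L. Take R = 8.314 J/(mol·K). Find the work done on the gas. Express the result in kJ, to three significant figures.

W ≈ 30.8 kJ

Isothermal: W = nRT ln(V₂/V₁).
W = (4.23)(8.314)(568) × ln(5.75/26.9)
  = 19976 × -1.543
W_by_gas = -30821 J; work on gas = −W_by = 30821 J.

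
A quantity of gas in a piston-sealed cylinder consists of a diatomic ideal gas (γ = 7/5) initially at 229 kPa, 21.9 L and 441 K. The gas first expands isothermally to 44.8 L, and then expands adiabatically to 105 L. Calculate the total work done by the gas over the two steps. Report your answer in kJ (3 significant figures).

W_total ≈ 7.21 kJ

Step 1 (isothermal): W = P₁V₁ ln(V₂/V₁) = (5015) ln(44.8/21.9) = 3589 J.
After step 1: P = 111.9 kPa, V = 44.8 L, T = 441 K.
Step 2 (adiabatic): W = (P₁V₁ − P₂V₂)/(γ−1) = (5015 − 3567)/0.4 = 3620 J.
W_total = 3589 + 3620 = 7209 J.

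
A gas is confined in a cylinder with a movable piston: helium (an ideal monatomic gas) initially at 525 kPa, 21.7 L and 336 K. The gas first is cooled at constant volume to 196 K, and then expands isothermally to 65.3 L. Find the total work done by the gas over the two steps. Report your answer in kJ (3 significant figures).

W_total ≈ 7.32 kJ

Step 1 (isochoric): W = 0 (constant volume).
After step 1: P = 306.2 kPa (V unchanged).
Step 2 (isothermal): W = P₁V₁ ln(V₂/V₁) = (6646) ln(65.3/21.7) = 7321 J.
W_total = 0 + 7321 = 7321 J.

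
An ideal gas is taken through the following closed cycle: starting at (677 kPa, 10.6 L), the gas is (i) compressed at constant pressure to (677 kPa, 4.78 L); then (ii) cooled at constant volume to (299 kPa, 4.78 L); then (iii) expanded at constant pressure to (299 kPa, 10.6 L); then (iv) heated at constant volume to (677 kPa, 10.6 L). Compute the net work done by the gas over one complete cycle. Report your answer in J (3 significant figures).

Constant-volume legs do no work.
W(i) = (677)(4.78 − 10.6) = -3940 J; W(iii) = (299)(10.6 − 4.78) = 1740 J.
W_net = -3940 + 1740 = -2200 J (the counter-clockwise enclosed area).

W_net ≈ -2200 J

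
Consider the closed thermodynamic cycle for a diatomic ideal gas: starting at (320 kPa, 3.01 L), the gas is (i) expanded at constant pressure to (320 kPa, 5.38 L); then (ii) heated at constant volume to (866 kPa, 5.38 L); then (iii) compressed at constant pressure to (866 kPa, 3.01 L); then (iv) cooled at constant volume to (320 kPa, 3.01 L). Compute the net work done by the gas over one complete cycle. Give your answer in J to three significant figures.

W_net ≈ -1290 J

Constant-volume legs do no work.
W(i) = (320)(5.38 − 3.01) = 758.4 J; W(iii) = (866)(3.01 − 5.38) = -2052 J.
W_net = 758.4 − 2052 = -1294 J (the counter-clockwise enclosed area).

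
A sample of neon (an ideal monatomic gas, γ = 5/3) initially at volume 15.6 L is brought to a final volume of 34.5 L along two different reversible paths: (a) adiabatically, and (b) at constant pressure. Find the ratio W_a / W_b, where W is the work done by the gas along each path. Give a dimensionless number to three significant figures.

Path (a) adiabatic: W = P₁V₁(1 − (V₁/V₂)^(γ−1))/(γ−1) → W_a/(P₁V₁) = 0.6163.
Path (b) isobaric: W = P₁(V₂ − V₁) → W_b/(P₁V₁) = 1.212.
W_a / W_b = 0.6163 / 1.212 = 0.5087.

W_a / W_b ≈ 0.509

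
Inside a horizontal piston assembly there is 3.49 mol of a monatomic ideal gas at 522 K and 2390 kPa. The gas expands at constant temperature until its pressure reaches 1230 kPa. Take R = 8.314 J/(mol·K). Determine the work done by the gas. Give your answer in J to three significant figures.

W ≈ 10100 J

Isothermal process: W = nRT ln(V₂/V₁) = nRT ln(P₁/P₂).
W = (3.49)(8.314)(522) × ln(2390/1230)
  = 15146 × ln(1.943) = 15146 × 0.6643
W_by_gas = 10061 J.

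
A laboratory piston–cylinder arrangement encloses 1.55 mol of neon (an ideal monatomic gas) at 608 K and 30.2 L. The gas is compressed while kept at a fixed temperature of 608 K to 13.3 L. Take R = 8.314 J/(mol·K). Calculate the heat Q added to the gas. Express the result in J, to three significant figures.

Q ≈ -6430 J

Isothermal ⇒ ΔU = 0, so Q = W = nRT ln(V₂/V₁).
Q = (1.55)(8.314)(608) ln(13.3/30.2) = 7835 × -0.8201 = -6425 J.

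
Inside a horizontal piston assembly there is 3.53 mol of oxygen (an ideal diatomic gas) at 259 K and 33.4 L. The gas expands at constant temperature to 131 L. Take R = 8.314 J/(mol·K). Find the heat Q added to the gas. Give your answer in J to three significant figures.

Isothermal ⇒ ΔU = 0, so Q = W = nRT ln(V₂/V₁).
Q = (3.53)(8.314)(259) ln(131/33.4) = 7601 × 1.367 = 10388 J.

Q ≈ 10400 J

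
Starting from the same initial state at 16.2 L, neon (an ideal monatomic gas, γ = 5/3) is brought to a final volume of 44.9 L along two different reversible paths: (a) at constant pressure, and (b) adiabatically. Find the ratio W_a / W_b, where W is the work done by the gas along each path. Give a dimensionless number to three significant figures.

Path (a) isobaric: W = P₁(V₂ − V₁) → W_a/(P₁V₁) = 1.772.
Path (b) adiabatic: W = P₁V₁(1 − (V₁/V₂)^(γ−1))/(γ−1) → W_b/(P₁V₁) = 0.7398.
W_a / W_b = 1.772 / 0.7398 = 2.395.

W_a / W_b ≈ 2.39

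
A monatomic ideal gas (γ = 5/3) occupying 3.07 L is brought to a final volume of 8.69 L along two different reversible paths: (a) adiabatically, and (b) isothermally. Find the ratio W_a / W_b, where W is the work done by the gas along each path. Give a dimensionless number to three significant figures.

Path (a) adiabatic: W = P₁V₁(1 − (V₁/V₂)^(γ−1))/(γ−1) → W_a/(P₁V₁) = 0.7504.
Path (b) isothermal: W = P₁V₁ ln(V₂/V₁) → W_b/(P₁V₁) = 1.04.
W_a / W_b = 0.7504 / 1.04 = 0.7212.

W_a / W_b ≈ 0.721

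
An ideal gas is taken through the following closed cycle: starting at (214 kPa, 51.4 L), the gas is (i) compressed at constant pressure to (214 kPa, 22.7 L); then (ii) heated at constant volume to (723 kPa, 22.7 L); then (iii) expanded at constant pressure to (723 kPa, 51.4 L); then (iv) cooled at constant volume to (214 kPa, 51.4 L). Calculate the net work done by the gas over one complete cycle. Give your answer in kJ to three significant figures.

Constant-volume legs do no work.
W(i) = (214)(22.7 − 51.4) = -6142 J; W(iii) = (723)(51.4 − 22.7) = 20750 J.
W_net = -6142 + 20750 = 14608 J (the clockwise enclosed area).

W_net ≈ 14.6 kJ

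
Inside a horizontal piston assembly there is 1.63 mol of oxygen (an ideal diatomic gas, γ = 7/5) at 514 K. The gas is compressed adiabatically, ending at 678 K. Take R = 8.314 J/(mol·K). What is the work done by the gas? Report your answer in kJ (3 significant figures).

Adiabatic ⇒ Q = 0, so W_by = −ΔU = nCᵥ(T₁ − T₂).
Cᵥ = 5R/2 = 20.79 J/(mol·K).
W = (1.63)(20.79)(514 − 678) = -5556 J.

W ≈ -5.56 kJ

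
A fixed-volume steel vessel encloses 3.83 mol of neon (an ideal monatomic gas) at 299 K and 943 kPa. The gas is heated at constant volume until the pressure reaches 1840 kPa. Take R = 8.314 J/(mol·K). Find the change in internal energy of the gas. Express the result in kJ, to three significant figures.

Constant volume ⇒ W = 0, so Q = ΔU = nCᵥΔT with Cᵥ = 3R/2 = 12.47 J/(mol·K).
At constant V, T₂/T₁ = P₂/P₁ ⇒ ΔT = T₁(P₂/P₁ − 1) = 299·(1840/943 − 1) = 284.4 K.
ΔU = (3.83)(12.47)(284.4) = 13585 J.

ΔU ≈ 13.6 kJ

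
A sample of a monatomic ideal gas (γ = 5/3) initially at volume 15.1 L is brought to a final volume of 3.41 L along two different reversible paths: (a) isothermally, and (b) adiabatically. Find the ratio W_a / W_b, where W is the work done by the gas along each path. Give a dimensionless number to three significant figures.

W_a / W_b ≈ 0.585

Path (a) isothermal: W = P₁V₁ ln(V₂/V₁) → W_a/(P₁V₁) = -1.488.
Path (b) adiabatic: W = P₁V₁(1 − (V₁/V₂)^(γ−1))/(γ−1) → W_b/(P₁V₁) = -2.545.
W_a / W_b = -1.488 / -2.545 = 0.5847.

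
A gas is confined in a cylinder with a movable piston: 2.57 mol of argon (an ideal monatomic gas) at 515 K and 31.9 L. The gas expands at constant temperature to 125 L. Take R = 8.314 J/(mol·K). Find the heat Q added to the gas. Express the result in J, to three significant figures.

Q ≈ 15000 J

Isothermal ⇒ ΔU = 0, so Q = W = nRT ln(V₂/V₁).
Q = (2.57)(8.314)(515) ln(125/31.9) = 11004 × 1.366 = 15028 J.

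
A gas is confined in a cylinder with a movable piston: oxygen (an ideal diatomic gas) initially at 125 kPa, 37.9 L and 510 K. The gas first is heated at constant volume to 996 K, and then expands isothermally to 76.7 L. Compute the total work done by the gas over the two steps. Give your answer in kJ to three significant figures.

W_total ≈ 6.52 kJ

Step 1 (isochoric): W = 0 (constant volume).
After step 1: P = 244.1 kPa (V unchanged).
Step 2 (isothermal): W = P₁V₁ ln(V₂/V₁) = (9252) ln(76.7/37.9) = 6522 J.
W_total = 0 + 6522 = 6522 J.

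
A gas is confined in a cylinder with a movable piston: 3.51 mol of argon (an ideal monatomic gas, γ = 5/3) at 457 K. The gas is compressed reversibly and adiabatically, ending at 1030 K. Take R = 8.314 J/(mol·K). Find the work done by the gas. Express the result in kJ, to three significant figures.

Adiabatic ⇒ Q = 0, so W_by = −ΔU = nCᵥ(T₁ − T₂).
Cᵥ = 3R/2 = 12.47 J/(mol·K).
W = (3.51)(12.47)(457 − 1030) = -25082 J.

W ≈ -25.1 kJ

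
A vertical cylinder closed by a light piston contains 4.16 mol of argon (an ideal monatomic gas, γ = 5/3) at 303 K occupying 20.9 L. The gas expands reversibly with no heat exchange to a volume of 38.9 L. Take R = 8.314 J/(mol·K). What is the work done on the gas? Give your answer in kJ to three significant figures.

W ≈ -5.33 kJ

Adiabatic: TV^(γ−1) = const with γ = 5/3.
T₂ = T₁ (V₁/V₂)^(γ−1) = 303 × (20.9/38.9)^0.667 = 303 × 0.6609 = 200.3 K.
W_by = nCᵥ(T₁ − T₂) = (4.16)(12.47)(303 − 200.3) = 5331 J.
Work on gas = −W_by = -5331 J.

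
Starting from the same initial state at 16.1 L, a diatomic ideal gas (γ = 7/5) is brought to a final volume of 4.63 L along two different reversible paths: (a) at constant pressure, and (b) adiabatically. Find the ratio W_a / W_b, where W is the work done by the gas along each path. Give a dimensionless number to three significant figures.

W_a / W_b ≈ 0.441

Path (a) isobaric: W = P₁(V₂ − V₁) → W_a/(P₁V₁) = -0.7124.
Path (b) adiabatic: W = P₁V₁(1 − (V₁/V₂)^(γ−1))/(γ−1) → W_b/(P₁V₁) = -1.616.
W_a / W_b = -0.7124 / -1.616 = 0.441.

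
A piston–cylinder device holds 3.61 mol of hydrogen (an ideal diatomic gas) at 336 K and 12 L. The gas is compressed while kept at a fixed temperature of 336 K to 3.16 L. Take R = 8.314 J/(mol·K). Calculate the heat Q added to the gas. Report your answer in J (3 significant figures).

Q ≈ -13500 J

Isothermal ⇒ ΔU = 0, so Q = W = nRT ln(V₂/V₁).
Q = (3.61)(8.314)(336) ln(3.16/12) = 10085 × -1.334 = -13456 J.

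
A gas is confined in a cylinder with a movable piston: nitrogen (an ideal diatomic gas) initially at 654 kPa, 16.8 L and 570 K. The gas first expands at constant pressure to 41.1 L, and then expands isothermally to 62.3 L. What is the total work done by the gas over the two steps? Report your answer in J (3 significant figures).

Step 1 (isobaric): W = PΔV = (654 kPa)(41.1 − 16.8 L) = 15892 J.
After step 1: P = 654 kPa, V = 41.1 L, T = 1394 K.
Step 2 (isothermal): W = P₁V₁ ln(V₂/V₁) = (26879) ln(62.3/41.1) = 11181 J.
W_total = 15892 + 11181 = 27073 J.

W_total ≈ 27100 J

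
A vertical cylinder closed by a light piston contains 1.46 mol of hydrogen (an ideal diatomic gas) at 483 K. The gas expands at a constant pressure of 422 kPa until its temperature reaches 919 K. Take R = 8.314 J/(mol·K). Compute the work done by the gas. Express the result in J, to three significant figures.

Isobaric: W = P ΔV = nR ΔT.
W = (1.46)(8.314)(919 − 483) = 5292 J.

W ≈ 5290 J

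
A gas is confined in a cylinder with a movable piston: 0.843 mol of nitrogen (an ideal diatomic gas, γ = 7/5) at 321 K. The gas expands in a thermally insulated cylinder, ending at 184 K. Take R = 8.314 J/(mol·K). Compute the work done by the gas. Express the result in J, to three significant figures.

W ≈ 2400 J

Adiabatic ⇒ Q = 0, so W_by = −ΔU = nCᵥ(T₁ − T₂).
Cᵥ = 5R/2 = 20.79 J/(mol·K).
W = (0.843)(20.79)(321 − 184) = 2400 J.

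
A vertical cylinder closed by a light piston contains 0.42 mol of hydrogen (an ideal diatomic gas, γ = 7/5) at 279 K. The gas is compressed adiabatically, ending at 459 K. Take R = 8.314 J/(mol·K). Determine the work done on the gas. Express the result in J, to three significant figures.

W ≈ 1570 J

Adiabatic ⇒ Q = 0, so W_by = −ΔU = nCᵥ(T₁ − T₂).
Cᵥ = 5R/2 = 20.79 J/(mol·K).
W = (0.42)(20.79)(279 − 459) = -1571 J.
Work on gas = −W_by = 1571 J.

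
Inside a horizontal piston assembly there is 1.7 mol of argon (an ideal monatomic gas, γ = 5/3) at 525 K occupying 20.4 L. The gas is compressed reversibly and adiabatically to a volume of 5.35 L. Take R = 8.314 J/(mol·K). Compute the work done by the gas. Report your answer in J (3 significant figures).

Adiabatic: TV^(γ−1) = const with γ = 5/3.
T₂ = T₁ (V₁/V₂)^(γ−1) = 525 × (20.4/5.35)^0.667 = 525 × 2.441 = 1281 K.
W_by = nCᵥ(T₁ − T₂) = (1.7)(12.47)(525 − 1281) = -16036 J.

W ≈ -16000 J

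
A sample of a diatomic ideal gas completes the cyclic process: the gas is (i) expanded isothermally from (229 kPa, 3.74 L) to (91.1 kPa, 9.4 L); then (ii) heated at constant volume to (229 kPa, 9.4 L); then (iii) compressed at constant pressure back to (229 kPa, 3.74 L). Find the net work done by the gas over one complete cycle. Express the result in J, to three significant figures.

W_net ≈ -507 J

Leg (i): W = PᵢVᵢ ln(V_f/Vᵢ) = (856.5) ln(9.4/3.74) = 789.3 J.
Leg (ii): W = 0.
Leg (iii): W = PΔV = (229)(3.74 − 9.4) = -1296 J.
W_net = 789.3 − 1296 = -506.8 J.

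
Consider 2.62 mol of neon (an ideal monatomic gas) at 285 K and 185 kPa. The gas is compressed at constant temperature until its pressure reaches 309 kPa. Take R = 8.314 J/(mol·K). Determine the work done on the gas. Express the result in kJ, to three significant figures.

Isothermal process: W = nRT ln(V₂/V₁) = nRT ln(P₁/P₂).
W = (2.62)(8.314)(285) × ln(185/309)
  = 6208 × ln(0.5987) = 6208 × -0.513
W_by_gas = -3185 J; work on gas = −W_by = 3185 J.

W ≈ 3.18 kJ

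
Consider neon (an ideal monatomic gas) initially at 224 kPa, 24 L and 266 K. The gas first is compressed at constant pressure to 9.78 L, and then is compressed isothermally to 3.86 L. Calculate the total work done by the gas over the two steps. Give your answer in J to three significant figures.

W_total ≈ -5220 J

Step 1 (isobaric): W = PΔV = (224 kPa)(9.78 − 24 L) = -3185 J.
After step 1: P = 224 kPa, V = 9.78 L, T = 108.4 K.
Step 2 (isothermal): W = P₁V₁ ln(V₂/V₁) = (2191) ln(3.86/9.78) = -2037 J.
W_total = -3185 − 2037 = -5222 J.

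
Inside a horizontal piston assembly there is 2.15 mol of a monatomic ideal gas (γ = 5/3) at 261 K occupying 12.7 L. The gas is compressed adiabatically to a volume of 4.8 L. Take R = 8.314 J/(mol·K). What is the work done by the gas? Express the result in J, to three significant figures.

Adiabatic: TV^(γ−1) = const with γ = 5/3.
T₂ = T₁ (V₁/V₂)^(γ−1) = 261 × (12.7/4.8)^0.667 = 261 × 1.913 = 499.3 K.
W_by = nCᵥ(T₁ − T₂) = (2.15)(12.47)(261 − 499.3) = -6389 J.

W ≈ -6390 J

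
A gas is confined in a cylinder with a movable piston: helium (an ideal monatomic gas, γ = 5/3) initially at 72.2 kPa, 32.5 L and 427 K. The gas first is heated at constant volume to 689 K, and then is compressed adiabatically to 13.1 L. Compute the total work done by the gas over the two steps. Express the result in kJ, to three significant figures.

W_total ≈ -4.73 kJ

Step 1 (isochoric): W = 0 (constant volume).
After step 1: P = 116.5 kPa (V unchanged).
Step 2 (adiabatic): W = (P₁V₁ − P₂V₂)/(γ−1) = (3786 − 6939)/0.667 = -4729 J.
W_total = 0 − 4729 = -4729 J.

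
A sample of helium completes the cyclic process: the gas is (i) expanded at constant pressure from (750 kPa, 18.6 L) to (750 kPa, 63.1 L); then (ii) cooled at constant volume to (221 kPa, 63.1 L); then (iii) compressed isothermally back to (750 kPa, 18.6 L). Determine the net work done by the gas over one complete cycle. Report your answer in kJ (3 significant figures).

Leg (i): W = PΔV = (750)(63.1 − 18.6) = 33375 J.
Leg (ii): W = 0.
Leg (iii): W = PᵢVᵢ ln(V_f/Vᵢ) = (13945) ln(18.6/63.1) = -17035 J.
W_net = 33375 − 17035 = 16340 J.

W_net ≈ 16.3 kJ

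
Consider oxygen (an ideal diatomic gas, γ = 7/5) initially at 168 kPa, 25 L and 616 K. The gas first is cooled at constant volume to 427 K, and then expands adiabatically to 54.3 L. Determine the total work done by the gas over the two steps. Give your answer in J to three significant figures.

W_total ≈ 1940 J

Step 1 (isochoric): W = 0 (constant volume).
After step 1: P = 116.5 kPa (V unchanged).
Step 2 (adiabatic): W = (P₁V₁ − P₂V₂)/(γ−1) = (2911 − 2135)/0.4 = 1941 J.
W_total = 0 + 1941 = 1941 J.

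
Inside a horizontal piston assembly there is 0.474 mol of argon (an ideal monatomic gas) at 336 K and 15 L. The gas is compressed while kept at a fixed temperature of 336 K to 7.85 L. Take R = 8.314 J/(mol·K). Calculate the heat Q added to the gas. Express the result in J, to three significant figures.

Q ≈ -857 J

Isothermal ⇒ ΔU = 0, so Q = W = nRT ln(V₂/V₁).
Q = (0.474)(8.314)(336) ln(7.85/15) = 1324 × -0.6475 = -857.4 J.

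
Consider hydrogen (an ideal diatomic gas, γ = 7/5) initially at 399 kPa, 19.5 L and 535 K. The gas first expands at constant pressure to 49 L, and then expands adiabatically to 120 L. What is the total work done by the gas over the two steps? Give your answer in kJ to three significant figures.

Step 1 (isobaric): W = PΔV = (399 kPa)(49 − 19.5 L) = 11770 J.
After step 1: P = 399 kPa, V = 49 L, T = 1344 K.
Step 2 (adiabatic): W = (P₁V₁ − P₂V₂)/(γ−1) = (19551 − 13664)/0.4 = 14718 J.
W_total = 11770 + 14718 = 26488 J.

W_total ≈ 26.5 kJ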